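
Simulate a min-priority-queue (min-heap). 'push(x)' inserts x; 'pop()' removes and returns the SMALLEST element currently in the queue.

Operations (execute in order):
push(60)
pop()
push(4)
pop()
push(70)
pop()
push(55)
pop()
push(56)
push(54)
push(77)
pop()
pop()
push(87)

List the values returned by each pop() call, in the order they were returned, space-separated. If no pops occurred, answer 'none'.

push(60): heap contents = [60]
pop() → 60: heap contents = []
push(4): heap contents = [4]
pop() → 4: heap contents = []
push(70): heap contents = [70]
pop() → 70: heap contents = []
push(55): heap contents = [55]
pop() → 55: heap contents = []
push(56): heap contents = [56]
push(54): heap contents = [54, 56]
push(77): heap contents = [54, 56, 77]
pop() → 54: heap contents = [56, 77]
pop() → 56: heap contents = [77]
push(87): heap contents = [77, 87]

Answer: 60 4 70 55 54 56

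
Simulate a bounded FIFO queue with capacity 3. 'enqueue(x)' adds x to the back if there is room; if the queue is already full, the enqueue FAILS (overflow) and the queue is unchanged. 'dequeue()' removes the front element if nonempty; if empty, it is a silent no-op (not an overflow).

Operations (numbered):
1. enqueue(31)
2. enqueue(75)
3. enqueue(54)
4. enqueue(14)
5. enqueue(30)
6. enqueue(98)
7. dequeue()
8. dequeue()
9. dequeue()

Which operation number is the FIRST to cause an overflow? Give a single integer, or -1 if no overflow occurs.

1. enqueue(31): size=1
2. enqueue(75): size=2
3. enqueue(54): size=3
4. enqueue(14): size=3=cap → OVERFLOW (fail)
5. enqueue(30): size=3=cap → OVERFLOW (fail)
6. enqueue(98): size=3=cap → OVERFLOW (fail)
7. dequeue(): size=2
8. dequeue(): size=1
9. dequeue(): size=0

Answer: 4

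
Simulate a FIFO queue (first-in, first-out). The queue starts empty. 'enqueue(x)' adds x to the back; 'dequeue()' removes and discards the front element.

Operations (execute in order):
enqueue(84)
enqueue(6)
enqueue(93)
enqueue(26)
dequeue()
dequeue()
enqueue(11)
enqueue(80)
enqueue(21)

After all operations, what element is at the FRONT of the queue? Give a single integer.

enqueue(84): queue = [84]
enqueue(6): queue = [84, 6]
enqueue(93): queue = [84, 6, 93]
enqueue(26): queue = [84, 6, 93, 26]
dequeue(): queue = [6, 93, 26]
dequeue(): queue = [93, 26]
enqueue(11): queue = [93, 26, 11]
enqueue(80): queue = [93, 26, 11, 80]
enqueue(21): queue = [93, 26, 11, 80, 21]

Answer: 93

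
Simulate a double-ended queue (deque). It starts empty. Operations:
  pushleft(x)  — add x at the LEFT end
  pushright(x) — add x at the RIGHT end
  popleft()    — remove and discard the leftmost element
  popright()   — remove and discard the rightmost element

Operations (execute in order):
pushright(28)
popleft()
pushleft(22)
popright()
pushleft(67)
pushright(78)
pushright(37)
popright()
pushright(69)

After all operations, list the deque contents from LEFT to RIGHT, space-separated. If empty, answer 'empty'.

Answer: 67 78 69

Derivation:
pushright(28): [28]
popleft(): []
pushleft(22): [22]
popright(): []
pushleft(67): [67]
pushright(78): [67, 78]
pushright(37): [67, 78, 37]
popright(): [67, 78]
pushright(69): [67, 78, 69]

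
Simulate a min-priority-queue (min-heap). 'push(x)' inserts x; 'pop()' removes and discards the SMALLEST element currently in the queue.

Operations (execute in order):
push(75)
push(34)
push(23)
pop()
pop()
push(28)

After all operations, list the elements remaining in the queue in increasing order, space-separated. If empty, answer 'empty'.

Answer: 28 75

Derivation:
push(75): heap contents = [75]
push(34): heap contents = [34, 75]
push(23): heap contents = [23, 34, 75]
pop() → 23: heap contents = [34, 75]
pop() → 34: heap contents = [75]
push(28): heap contents = [28, 75]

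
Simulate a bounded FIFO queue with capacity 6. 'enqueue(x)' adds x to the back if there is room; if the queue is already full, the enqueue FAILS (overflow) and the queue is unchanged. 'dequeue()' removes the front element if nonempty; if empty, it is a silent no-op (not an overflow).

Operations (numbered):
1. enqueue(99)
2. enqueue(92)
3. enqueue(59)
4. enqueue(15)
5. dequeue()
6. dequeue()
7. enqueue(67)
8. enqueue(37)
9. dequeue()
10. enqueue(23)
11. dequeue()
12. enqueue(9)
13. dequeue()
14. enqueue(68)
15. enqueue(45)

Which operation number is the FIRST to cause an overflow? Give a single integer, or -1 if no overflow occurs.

1. enqueue(99): size=1
2. enqueue(92): size=2
3. enqueue(59): size=3
4. enqueue(15): size=4
5. dequeue(): size=3
6. dequeue(): size=2
7. enqueue(67): size=3
8. enqueue(37): size=4
9. dequeue(): size=3
10. enqueue(23): size=4
11. dequeue(): size=3
12. enqueue(9): size=4
13. dequeue(): size=3
14. enqueue(68): size=4
15. enqueue(45): size=5

Answer: -1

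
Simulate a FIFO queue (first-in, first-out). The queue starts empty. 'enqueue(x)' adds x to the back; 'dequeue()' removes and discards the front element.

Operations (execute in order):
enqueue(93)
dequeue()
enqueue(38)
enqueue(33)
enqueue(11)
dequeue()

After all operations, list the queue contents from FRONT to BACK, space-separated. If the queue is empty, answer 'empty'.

enqueue(93): [93]
dequeue(): []
enqueue(38): [38]
enqueue(33): [38, 33]
enqueue(11): [38, 33, 11]
dequeue(): [33, 11]

Answer: 33 11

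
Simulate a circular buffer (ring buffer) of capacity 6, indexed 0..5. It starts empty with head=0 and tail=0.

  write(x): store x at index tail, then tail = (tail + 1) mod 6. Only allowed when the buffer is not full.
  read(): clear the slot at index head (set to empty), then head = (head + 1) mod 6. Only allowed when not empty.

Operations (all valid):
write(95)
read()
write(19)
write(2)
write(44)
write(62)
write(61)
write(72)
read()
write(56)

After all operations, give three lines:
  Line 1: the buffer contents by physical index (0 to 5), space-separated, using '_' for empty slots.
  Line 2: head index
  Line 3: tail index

write(95): buf=[95 _ _ _ _ _], head=0, tail=1, size=1
read(): buf=[_ _ _ _ _ _], head=1, tail=1, size=0
write(19): buf=[_ 19 _ _ _ _], head=1, tail=2, size=1
write(2): buf=[_ 19 2 _ _ _], head=1, tail=3, size=2
write(44): buf=[_ 19 2 44 _ _], head=1, tail=4, size=3
write(62): buf=[_ 19 2 44 62 _], head=1, tail=5, size=4
write(61): buf=[_ 19 2 44 62 61], head=1, tail=0, size=5
write(72): buf=[72 19 2 44 62 61], head=1, tail=1, size=6
read(): buf=[72 _ 2 44 62 61], head=2, tail=1, size=5
write(56): buf=[72 56 2 44 62 61], head=2, tail=2, size=6

Answer: 72 56 2 44 62 61
2
2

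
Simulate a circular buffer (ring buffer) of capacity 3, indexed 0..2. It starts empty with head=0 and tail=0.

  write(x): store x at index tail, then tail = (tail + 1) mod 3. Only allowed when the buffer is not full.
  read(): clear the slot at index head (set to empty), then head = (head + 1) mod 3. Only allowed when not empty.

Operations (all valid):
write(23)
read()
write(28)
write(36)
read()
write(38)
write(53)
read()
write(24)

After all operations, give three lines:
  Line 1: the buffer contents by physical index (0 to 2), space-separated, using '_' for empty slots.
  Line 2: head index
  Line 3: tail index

Answer: 38 53 24
0
0

Derivation:
write(23): buf=[23 _ _], head=0, tail=1, size=1
read(): buf=[_ _ _], head=1, tail=1, size=0
write(28): buf=[_ 28 _], head=1, tail=2, size=1
write(36): buf=[_ 28 36], head=1, tail=0, size=2
read(): buf=[_ _ 36], head=2, tail=0, size=1
write(38): buf=[38 _ 36], head=2, tail=1, size=2
write(53): buf=[38 53 36], head=2, tail=2, size=3
read(): buf=[38 53 _], head=0, tail=2, size=2
write(24): buf=[38 53 24], head=0, tail=0, size=3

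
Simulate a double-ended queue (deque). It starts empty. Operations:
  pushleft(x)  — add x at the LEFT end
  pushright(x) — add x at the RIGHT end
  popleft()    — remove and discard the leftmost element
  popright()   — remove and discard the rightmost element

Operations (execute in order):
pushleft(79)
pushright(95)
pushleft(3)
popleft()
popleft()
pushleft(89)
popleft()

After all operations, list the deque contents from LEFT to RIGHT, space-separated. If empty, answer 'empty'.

pushleft(79): [79]
pushright(95): [79, 95]
pushleft(3): [3, 79, 95]
popleft(): [79, 95]
popleft(): [95]
pushleft(89): [89, 95]
popleft(): [95]

Answer: 95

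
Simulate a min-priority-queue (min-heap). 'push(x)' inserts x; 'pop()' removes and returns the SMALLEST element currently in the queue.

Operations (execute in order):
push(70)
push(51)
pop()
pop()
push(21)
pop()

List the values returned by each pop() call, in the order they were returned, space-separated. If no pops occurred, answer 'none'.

Answer: 51 70 21

Derivation:
push(70): heap contents = [70]
push(51): heap contents = [51, 70]
pop() → 51: heap contents = [70]
pop() → 70: heap contents = []
push(21): heap contents = [21]
pop() → 21: heap contents = []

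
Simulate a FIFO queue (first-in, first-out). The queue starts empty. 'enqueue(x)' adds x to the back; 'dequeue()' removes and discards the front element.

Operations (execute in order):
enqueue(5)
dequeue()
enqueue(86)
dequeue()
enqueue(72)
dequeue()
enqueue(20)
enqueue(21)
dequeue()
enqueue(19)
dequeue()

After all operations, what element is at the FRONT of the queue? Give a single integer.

enqueue(5): queue = [5]
dequeue(): queue = []
enqueue(86): queue = [86]
dequeue(): queue = []
enqueue(72): queue = [72]
dequeue(): queue = []
enqueue(20): queue = [20]
enqueue(21): queue = [20, 21]
dequeue(): queue = [21]
enqueue(19): queue = [21, 19]
dequeue(): queue = [19]

Answer: 19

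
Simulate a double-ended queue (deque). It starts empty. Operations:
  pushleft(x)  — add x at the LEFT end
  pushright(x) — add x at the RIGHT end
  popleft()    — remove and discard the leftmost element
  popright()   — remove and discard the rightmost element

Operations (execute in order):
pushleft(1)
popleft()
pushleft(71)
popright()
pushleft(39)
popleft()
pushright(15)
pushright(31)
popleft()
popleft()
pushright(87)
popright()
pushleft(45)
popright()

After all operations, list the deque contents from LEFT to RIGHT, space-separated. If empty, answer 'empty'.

Answer: empty

Derivation:
pushleft(1): [1]
popleft(): []
pushleft(71): [71]
popright(): []
pushleft(39): [39]
popleft(): []
pushright(15): [15]
pushright(31): [15, 31]
popleft(): [31]
popleft(): []
pushright(87): [87]
popright(): []
pushleft(45): [45]
popright(): []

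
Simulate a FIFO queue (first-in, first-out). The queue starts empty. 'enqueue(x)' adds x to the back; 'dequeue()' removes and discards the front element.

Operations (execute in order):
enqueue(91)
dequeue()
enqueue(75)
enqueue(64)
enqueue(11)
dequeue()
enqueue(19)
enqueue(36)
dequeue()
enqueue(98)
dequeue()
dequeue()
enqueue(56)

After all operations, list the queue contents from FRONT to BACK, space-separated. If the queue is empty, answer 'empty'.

Answer: 36 98 56

Derivation:
enqueue(91): [91]
dequeue(): []
enqueue(75): [75]
enqueue(64): [75, 64]
enqueue(11): [75, 64, 11]
dequeue(): [64, 11]
enqueue(19): [64, 11, 19]
enqueue(36): [64, 11, 19, 36]
dequeue(): [11, 19, 36]
enqueue(98): [11, 19, 36, 98]
dequeue(): [19, 36, 98]
dequeue(): [36, 98]
enqueue(56): [36, 98, 56]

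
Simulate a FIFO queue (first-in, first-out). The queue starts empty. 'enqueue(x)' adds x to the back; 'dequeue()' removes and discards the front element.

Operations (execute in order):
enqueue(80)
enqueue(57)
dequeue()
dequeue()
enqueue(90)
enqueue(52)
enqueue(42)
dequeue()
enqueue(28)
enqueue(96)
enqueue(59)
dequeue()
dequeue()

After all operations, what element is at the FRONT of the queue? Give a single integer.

enqueue(80): queue = [80]
enqueue(57): queue = [80, 57]
dequeue(): queue = [57]
dequeue(): queue = []
enqueue(90): queue = [90]
enqueue(52): queue = [90, 52]
enqueue(42): queue = [90, 52, 42]
dequeue(): queue = [52, 42]
enqueue(28): queue = [52, 42, 28]
enqueue(96): queue = [52, 42, 28, 96]
enqueue(59): queue = [52, 42, 28, 96, 59]
dequeue(): queue = [42, 28, 96, 59]
dequeue(): queue = [28, 96, 59]

Answer: 28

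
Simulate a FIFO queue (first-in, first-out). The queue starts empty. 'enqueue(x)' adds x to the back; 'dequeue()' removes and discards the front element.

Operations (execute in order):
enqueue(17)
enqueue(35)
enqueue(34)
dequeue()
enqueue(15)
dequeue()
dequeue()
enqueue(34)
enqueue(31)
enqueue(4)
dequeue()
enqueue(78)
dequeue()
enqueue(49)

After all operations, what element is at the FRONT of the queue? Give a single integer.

Answer: 31

Derivation:
enqueue(17): queue = [17]
enqueue(35): queue = [17, 35]
enqueue(34): queue = [17, 35, 34]
dequeue(): queue = [35, 34]
enqueue(15): queue = [35, 34, 15]
dequeue(): queue = [34, 15]
dequeue(): queue = [15]
enqueue(34): queue = [15, 34]
enqueue(31): queue = [15, 34, 31]
enqueue(4): queue = [15, 34, 31, 4]
dequeue(): queue = [34, 31, 4]
enqueue(78): queue = [34, 31, 4, 78]
dequeue(): queue = [31, 4, 78]
enqueue(49): queue = [31, 4, 78, 49]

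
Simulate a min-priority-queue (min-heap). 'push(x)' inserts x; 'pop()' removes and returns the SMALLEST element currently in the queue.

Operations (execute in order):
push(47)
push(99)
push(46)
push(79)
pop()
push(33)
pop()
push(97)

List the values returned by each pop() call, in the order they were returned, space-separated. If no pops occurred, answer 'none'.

Answer: 46 33

Derivation:
push(47): heap contents = [47]
push(99): heap contents = [47, 99]
push(46): heap contents = [46, 47, 99]
push(79): heap contents = [46, 47, 79, 99]
pop() → 46: heap contents = [47, 79, 99]
push(33): heap contents = [33, 47, 79, 99]
pop() → 33: heap contents = [47, 79, 99]
push(97): heap contents = [47, 79, 97, 99]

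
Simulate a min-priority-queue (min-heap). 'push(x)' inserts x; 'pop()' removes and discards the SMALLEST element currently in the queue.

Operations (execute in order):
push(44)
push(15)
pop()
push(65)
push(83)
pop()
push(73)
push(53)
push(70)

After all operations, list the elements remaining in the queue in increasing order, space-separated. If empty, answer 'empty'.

push(44): heap contents = [44]
push(15): heap contents = [15, 44]
pop() → 15: heap contents = [44]
push(65): heap contents = [44, 65]
push(83): heap contents = [44, 65, 83]
pop() → 44: heap contents = [65, 83]
push(73): heap contents = [65, 73, 83]
push(53): heap contents = [53, 65, 73, 83]
push(70): heap contents = [53, 65, 70, 73, 83]

Answer: 53 65 70 73 83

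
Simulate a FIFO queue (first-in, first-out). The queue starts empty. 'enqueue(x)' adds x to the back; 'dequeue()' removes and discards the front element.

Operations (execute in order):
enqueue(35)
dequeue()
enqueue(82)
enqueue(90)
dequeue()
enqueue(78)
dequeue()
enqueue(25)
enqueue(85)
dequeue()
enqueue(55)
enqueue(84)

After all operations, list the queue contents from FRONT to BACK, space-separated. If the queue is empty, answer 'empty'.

enqueue(35): [35]
dequeue(): []
enqueue(82): [82]
enqueue(90): [82, 90]
dequeue(): [90]
enqueue(78): [90, 78]
dequeue(): [78]
enqueue(25): [78, 25]
enqueue(85): [78, 25, 85]
dequeue(): [25, 85]
enqueue(55): [25, 85, 55]
enqueue(84): [25, 85, 55, 84]

Answer: 25 85 55 84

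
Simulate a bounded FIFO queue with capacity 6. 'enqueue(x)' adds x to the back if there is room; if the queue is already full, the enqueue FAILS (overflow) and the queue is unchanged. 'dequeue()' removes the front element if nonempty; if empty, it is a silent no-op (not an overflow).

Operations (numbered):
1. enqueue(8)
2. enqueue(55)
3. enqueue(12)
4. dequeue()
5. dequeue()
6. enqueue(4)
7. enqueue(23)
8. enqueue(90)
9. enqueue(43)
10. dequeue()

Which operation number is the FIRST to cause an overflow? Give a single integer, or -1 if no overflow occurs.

1. enqueue(8): size=1
2. enqueue(55): size=2
3. enqueue(12): size=3
4. dequeue(): size=2
5. dequeue(): size=1
6. enqueue(4): size=2
7. enqueue(23): size=3
8. enqueue(90): size=4
9. enqueue(43): size=5
10. dequeue(): size=4

Answer: -1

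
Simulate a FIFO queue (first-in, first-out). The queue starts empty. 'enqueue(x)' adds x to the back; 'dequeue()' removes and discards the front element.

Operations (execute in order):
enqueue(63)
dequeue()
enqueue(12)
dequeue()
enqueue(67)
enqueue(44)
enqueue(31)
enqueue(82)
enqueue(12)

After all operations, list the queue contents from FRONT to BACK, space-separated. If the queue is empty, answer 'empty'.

enqueue(63): [63]
dequeue(): []
enqueue(12): [12]
dequeue(): []
enqueue(67): [67]
enqueue(44): [67, 44]
enqueue(31): [67, 44, 31]
enqueue(82): [67, 44, 31, 82]
enqueue(12): [67, 44, 31, 82, 12]

Answer: 67 44 31 82 12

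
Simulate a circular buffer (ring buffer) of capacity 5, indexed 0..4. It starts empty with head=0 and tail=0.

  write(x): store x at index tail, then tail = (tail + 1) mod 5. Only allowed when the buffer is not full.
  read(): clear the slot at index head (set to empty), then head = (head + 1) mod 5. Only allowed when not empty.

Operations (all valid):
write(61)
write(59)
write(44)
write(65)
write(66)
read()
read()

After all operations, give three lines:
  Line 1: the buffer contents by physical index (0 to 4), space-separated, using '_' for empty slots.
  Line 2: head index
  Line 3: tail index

Answer: _ _ 44 65 66
2
0

Derivation:
write(61): buf=[61 _ _ _ _], head=0, tail=1, size=1
write(59): buf=[61 59 _ _ _], head=0, tail=2, size=2
write(44): buf=[61 59 44 _ _], head=0, tail=3, size=3
write(65): buf=[61 59 44 65 _], head=0, tail=4, size=4
write(66): buf=[61 59 44 65 66], head=0, tail=0, size=5
read(): buf=[_ 59 44 65 66], head=1, tail=0, size=4
read(): buf=[_ _ 44 65 66], head=2, tail=0, size=3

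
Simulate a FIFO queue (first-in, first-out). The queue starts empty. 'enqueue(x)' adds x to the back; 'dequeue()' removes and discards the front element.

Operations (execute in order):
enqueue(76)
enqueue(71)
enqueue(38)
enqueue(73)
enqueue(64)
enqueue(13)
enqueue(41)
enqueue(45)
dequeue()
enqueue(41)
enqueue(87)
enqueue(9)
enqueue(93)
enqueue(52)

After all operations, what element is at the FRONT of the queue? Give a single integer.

Answer: 71

Derivation:
enqueue(76): queue = [76]
enqueue(71): queue = [76, 71]
enqueue(38): queue = [76, 71, 38]
enqueue(73): queue = [76, 71, 38, 73]
enqueue(64): queue = [76, 71, 38, 73, 64]
enqueue(13): queue = [76, 71, 38, 73, 64, 13]
enqueue(41): queue = [76, 71, 38, 73, 64, 13, 41]
enqueue(45): queue = [76, 71, 38, 73, 64, 13, 41, 45]
dequeue(): queue = [71, 38, 73, 64, 13, 41, 45]
enqueue(41): queue = [71, 38, 73, 64, 13, 41, 45, 41]
enqueue(87): queue = [71, 38, 73, 64, 13, 41, 45, 41, 87]
enqueue(9): queue = [71, 38, 73, 64, 13, 41, 45, 41, 87, 9]
enqueue(93): queue = [71, 38, 73, 64, 13, 41, 45, 41, 87, 9, 93]
enqueue(52): queue = [71, 38, 73, 64, 13, 41, 45, 41, 87, 9, 93, 52]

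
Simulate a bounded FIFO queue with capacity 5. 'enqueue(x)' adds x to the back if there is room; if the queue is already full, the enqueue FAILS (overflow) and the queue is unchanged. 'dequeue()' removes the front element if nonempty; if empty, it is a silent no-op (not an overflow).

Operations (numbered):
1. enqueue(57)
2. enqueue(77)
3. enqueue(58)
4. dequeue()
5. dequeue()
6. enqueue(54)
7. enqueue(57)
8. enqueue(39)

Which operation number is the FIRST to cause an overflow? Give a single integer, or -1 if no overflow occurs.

Answer: -1

Derivation:
1. enqueue(57): size=1
2. enqueue(77): size=2
3. enqueue(58): size=3
4. dequeue(): size=2
5. dequeue(): size=1
6. enqueue(54): size=2
7. enqueue(57): size=3
8. enqueue(39): size=4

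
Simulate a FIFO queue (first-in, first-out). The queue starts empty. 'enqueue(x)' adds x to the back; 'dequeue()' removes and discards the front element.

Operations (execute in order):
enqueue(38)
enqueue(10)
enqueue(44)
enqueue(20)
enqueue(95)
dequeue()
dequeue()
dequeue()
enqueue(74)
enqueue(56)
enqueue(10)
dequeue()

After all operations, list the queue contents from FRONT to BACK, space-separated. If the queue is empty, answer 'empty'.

enqueue(38): [38]
enqueue(10): [38, 10]
enqueue(44): [38, 10, 44]
enqueue(20): [38, 10, 44, 20]
enqueue(95): [38, 10, 44, 20, 95]
dequeue(): [10, 44, 20, 95]
dequeue(): [44, 20, 95]
dequeue(): [20, 95]
enqueue(74): [20, 95, 74]
enqueue(56): [20, 95, 74, 56]
enqueue(10): [20, 95, 74, 56, 10]
dequeue(): [95, 74, 56, 10]

Answer: 95 74 56 10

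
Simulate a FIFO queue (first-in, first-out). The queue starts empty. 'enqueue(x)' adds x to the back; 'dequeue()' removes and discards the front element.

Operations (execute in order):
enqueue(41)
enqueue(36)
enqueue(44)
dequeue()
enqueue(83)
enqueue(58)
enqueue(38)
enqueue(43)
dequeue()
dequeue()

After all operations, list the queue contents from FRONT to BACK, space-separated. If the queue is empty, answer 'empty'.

enqueue(41): [41]
enqueue(36): [41, 36]
enqueue(44): [41, 36, 44]
dequeue(): [36, 44]
enqueue(83): [36, 44, 83]
enqueue(58): [36, 44, 83, 58]
enqueue(38): [36, 44, 83, 58, 38]
enqueue(43): [36, 44, 83, 58, 38, 43]
dequeue(): [44, 83, 58, 38, 43]
dequeue(): [83, 58, 38, 43]

Answer: 83 58 38 43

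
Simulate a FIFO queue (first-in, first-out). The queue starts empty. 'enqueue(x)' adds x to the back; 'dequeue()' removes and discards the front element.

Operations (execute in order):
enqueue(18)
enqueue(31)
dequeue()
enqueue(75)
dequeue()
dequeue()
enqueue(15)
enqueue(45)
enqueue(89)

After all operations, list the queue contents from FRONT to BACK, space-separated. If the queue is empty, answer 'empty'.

Answer: 15 45 89

Derivation:
enqueue(18): [18]
enqueue(31): [18, 31]
dequeue(): [31]
enqueue(75): [31, 75]
dequeue(): [75]
dequeue(): []
enqueue(15): [15]
enqueue(45): [15, 45]
enqueue(89): [15, 45, 89]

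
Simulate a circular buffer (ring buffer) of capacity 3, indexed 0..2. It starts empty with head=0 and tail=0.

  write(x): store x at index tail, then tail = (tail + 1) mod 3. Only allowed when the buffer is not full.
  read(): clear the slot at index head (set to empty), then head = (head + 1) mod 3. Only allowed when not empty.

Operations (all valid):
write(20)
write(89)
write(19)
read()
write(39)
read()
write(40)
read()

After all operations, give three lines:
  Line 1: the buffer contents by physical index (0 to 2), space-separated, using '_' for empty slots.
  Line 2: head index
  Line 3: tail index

write(20): buf=[20 _ _], head=0, tail=1, size=1
write(89): buf=[20 89 _], head=0, tail=2, size=2
write(19): buf=[20 89 19], head=0, tail=0, size=3
read(): buf=[_ 89 19], head=1, tail=0, size=2
write(39): buf=[39 89 19], head=1, tail=1, size=3
read(): buf=[39 _ 19], head=2, tail=1, size=2
write(40): buf=[39 40 19], head=2, tail=2, size=3
read(): buf=[39 40 _], head=0, tail=2, size=2

Answer: 39 40 _
0
2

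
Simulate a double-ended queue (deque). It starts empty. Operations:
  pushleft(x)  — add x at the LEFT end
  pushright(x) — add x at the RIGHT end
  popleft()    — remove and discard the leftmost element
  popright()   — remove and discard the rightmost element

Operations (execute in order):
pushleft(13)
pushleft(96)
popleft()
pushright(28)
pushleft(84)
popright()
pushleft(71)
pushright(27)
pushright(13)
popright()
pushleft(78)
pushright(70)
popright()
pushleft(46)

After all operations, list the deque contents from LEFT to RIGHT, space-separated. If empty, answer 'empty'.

Answer: 46 78 71 84 13 27

Derivation:
pushleft(13): [13]
pushleft(96): [96, 13]
popleft(): [13]
pushright(28): [13, 28]
pushleft(84): [84, 13, 28]
popright(): [84, 13]
pushleft(71): [71, 84, 13]
pushright(27): [71, 84, 13, 27]
pushright(13): [71, 84, 13, 27, 13]
popright(): [71, 84, 13, 27]
pushleft(78): [78, 71, 84, 13, 27]
pushright(70): [78, 71, 84, 13, 27, 70]
popright(): [78, 71, 84, 13, 27]
pushleft(46): [46, 78, 71, 84, 13, 27]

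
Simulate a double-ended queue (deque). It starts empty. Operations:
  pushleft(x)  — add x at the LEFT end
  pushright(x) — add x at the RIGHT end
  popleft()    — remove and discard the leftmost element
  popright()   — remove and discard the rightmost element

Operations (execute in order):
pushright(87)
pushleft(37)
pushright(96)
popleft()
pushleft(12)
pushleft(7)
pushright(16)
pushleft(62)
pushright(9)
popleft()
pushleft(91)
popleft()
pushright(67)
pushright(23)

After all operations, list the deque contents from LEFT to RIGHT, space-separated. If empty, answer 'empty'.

pushright(87): [87]
pushleft(37): [37, 87]
pushright(96): [37, 87, 96]
popleft(): [87, 96]
pushleft(12): [12, 87, 96]
pushleft(7): [7, 12, 87, 96]
pushright(16): [7, 12, 87, 96, 16]
pushleft(62): [62, 7, 12, 87, 96, 16]
pushright(9): [62, 7, 12, 87, 96, 16, 9]
popleft(): [7, 12, 87, 96, 16, 9]
pushleft(91): [91, 7, 12, 87, 96, 16, 9]
popleft(): [7, 12, 87, 96, 16, 9]
pushright(67): [7, 12, 87, 96, 16, 9, 67]
pushright(23): [7, 12, 87, 96, 16, 9, 67, 23]

Answer: 7 12 87 96 16 9 67 23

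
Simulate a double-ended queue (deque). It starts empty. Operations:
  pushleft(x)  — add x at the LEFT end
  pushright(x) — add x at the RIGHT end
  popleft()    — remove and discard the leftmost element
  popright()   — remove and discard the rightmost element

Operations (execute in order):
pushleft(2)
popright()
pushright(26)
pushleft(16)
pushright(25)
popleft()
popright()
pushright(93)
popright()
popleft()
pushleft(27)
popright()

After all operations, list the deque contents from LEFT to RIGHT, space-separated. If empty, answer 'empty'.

pushleft(2): [2]
popright(): []
pushright(26): [26]
pushleft(16): [16, 26]
pushright(25): [16, 26, 25]
popleft(): [26, 25]
popright(): [26]
pushright(93): [26, 93]
popright(): [26]
popleft(): []
pushleft(27): [27]
popright(): []

Answer: empty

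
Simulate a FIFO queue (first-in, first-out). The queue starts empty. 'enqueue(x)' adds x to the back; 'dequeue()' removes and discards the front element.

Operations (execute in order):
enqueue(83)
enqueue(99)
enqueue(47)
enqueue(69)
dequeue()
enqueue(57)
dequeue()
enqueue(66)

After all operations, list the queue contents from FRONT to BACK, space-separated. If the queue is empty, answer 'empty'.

Answer: 47 69 57 66

Derivation:
enqueue(83): [83]
enqueue(99): [83, 99]
enqueue(47): [83, 99, 47]
enqueue(69): [83, 99, 47, 69]
dequeue(): [99, 47, 69]
enqueue(57): [99, 47, 69, 57]
dequeue(): [47, 69, 57]
enqueue(66): [47, 69, 57, 66]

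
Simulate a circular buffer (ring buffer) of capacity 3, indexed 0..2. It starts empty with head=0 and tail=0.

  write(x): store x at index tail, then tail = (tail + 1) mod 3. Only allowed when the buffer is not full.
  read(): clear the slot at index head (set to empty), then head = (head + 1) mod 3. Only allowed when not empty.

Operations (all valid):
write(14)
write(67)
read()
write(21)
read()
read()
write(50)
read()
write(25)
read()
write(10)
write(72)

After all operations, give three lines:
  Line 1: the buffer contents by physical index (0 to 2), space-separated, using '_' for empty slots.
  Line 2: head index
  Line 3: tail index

Answer: 72 _ 10
2
1

Derivation:
write(14): buf=[14 _ _], head=0, tail=1, size=1
write(67): buf=[14 67 _], head=0, tail=2, size=2
read(): buf=[_ 67 _], head=1, tail=2, size=1
write(21): buf=[_ 67 21], head=1, tail=0, size=2
read(): buf=[_ _ 21], head=2, tail=0, size=1
read(): buf=[_ _ _], head=0, tail=0, size=0
write(50): buf=[50 _ _], head=0, tail=1, size=1
read(): buf=[_ _ _], head=1, tail=1, size=0
write(25): buf=[_ 25 _], head=1, tail=2, size=1
read(): buf=[_ _ _], head=2, tail=2, size=0
write(10): buf=[_ _ 10], head=2, tail=0, size=1
write(72): buf=[72 _ 10], head=2, tail=1, size=2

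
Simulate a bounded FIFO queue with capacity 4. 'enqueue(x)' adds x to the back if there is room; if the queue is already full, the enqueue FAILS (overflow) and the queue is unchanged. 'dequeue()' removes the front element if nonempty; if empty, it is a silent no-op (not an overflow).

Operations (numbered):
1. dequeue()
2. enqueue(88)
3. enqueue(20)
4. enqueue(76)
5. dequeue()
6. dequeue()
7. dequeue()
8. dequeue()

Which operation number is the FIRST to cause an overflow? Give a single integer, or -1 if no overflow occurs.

1. dequeue(): empty, no-op, size=0
2. enqueue(88): size=1
3. enqueue(20): size=2
4. enqueue(76): size=3
5. dequeue(): size=2
6. dequeue(): size=1
7. dequeue(): size=0
8. dequeue(): empty, no-op, size=0

Answer: -1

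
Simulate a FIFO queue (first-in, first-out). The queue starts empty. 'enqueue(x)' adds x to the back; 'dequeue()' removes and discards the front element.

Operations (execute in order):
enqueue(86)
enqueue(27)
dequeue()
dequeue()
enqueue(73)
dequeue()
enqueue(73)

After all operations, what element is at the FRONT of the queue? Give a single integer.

Answer: 73

Derivation:
enqueue(86): queue = [86]
enqueue(27): queue = [86, 27]
dequeue(): queue = [27]
dequeue(): queue = []
enqueue(73): queue = [73]
dequeue(): queue = []
enqueue(73): queue = [73]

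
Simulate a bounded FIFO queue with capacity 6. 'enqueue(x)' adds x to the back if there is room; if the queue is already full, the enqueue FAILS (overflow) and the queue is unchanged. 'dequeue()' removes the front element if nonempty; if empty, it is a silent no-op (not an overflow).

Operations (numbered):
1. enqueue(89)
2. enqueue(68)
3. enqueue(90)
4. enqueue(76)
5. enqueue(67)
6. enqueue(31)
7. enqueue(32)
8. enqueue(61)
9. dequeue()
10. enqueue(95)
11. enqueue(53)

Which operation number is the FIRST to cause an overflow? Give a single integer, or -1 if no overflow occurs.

1. enqueue(89): size=1
2. enqueue(68): size=2
3. enqueue(90): size=3
4. enqueue(76): size=4
5. enqueue(67): size=5
6. enqueue(31): size=6
7. enqueue(32): size=6=cap → OVERFLOW (fail)
8. enqueue(61): size=6=cap → OVERFLOW (fail)
9. dequeue(): size=5
10. enqueue(95): size=6
11. enqueue(53): size=6=cap → OVERFLOW (fail)

Answer: 7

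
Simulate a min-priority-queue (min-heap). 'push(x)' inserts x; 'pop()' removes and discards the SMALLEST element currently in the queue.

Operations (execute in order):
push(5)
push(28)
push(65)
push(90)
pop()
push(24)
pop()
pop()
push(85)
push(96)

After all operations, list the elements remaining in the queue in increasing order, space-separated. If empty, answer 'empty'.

Answer: 65 85 90 96

Derivation:
push(5): heap contents = [5]
push(28): heap contents = [5, 28]
push(65): heap contents = [5, 28, 65]
push(90): heap contents = [5, 28, 65, 90]
pop() → 5: heap contents = [28, 65, 90]
push(24): heap contents = [24, 28, 65, 90]
pop() → 24: heap contents = [28, 65, 90]
pop() → 28: heap contents = [65, 90]
push(85): heap contents = [65, 85, 90]
push(96): heap contents = [65, 85, 90, 96]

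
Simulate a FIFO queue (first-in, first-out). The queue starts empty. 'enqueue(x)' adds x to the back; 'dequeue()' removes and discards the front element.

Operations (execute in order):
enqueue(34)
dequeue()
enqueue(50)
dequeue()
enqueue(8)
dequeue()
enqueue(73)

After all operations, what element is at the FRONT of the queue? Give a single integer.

enqueue(34): queue = [34]
dequeue(): queue = []
enqueue(50): queue = [50]
dequeue(): queue = []
enqueue(8): queue = [8]
dequeue(): queue = []
enqueue(73): queue = [73]

Answer: 73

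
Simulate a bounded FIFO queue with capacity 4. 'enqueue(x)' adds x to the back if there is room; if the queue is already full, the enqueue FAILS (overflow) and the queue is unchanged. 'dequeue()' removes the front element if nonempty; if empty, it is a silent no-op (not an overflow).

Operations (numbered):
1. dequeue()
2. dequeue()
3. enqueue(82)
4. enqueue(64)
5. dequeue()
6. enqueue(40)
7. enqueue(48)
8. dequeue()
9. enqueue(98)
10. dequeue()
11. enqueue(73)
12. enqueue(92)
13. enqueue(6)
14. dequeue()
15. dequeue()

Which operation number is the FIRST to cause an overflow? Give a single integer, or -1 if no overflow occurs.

1. dequeue(): empty, no-op, size=0
2. dequeue(): empty, no-op, size=0
3. enqueue(82): size=1
4. enqueue(64): size=2
5. dequeue(): size=1
6. enqueue(40): size=2
7. enqueue(48): size=3
8. dequeue(): size=2
9. enqueue(98): size=3
10. dequeue(): size=2
11. enqueue(73): size=3
12. enqueue(92): size=4
13. enqueue(6): size=4=cap → OVERFLOW (fail)
14. dequeue(): size=3
15. dequeue(): size=2

Answer: 13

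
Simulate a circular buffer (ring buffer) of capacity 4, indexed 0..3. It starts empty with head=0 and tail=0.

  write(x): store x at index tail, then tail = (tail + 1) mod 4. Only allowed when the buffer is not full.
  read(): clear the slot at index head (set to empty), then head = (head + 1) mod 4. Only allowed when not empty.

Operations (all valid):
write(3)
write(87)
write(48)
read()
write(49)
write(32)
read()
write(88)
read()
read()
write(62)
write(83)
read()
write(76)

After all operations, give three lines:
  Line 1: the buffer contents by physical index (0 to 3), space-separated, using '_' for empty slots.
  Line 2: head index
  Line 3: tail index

write(3): buf=[3 _ _ _], head=0, tail=1, size=1
write(87): buf=[3 87 _ _], head=0, tail=2, size=2
write(48): buf=[3 87 48 _], head=0, tail=3, size=3
read(): buf=[_ 87 48 _], head=1, tail=3, size=2
write(49): buf=[_ 87 48 49], head=1, tail=0, size=3
write(32): buf=[32 87 48 49], head=1, tail=1, size=4
read(): buf=[32 _ 48 49], head=2, tail=1, size=3
write(88): buf=[32 88 48 49], head=2, tail=2, size=4
read(): buf=[32 88 _ 49], head=3, tail=2, size=3
read(): buf=[32 88 _ _], head=0, tail=2, size=2
write(62): buf=[32 88 62 _], head=0, tail=3, size=3
write(83): buf=[32 88 62 83], head=0, tail=0, size=4
read(): buf=[_ 88 62 83], head=1, tail=0, size=3
write(76): buf=[76 88 62 83], head=1, tail=1, size=4

Answer: 76 88 62 83
1
1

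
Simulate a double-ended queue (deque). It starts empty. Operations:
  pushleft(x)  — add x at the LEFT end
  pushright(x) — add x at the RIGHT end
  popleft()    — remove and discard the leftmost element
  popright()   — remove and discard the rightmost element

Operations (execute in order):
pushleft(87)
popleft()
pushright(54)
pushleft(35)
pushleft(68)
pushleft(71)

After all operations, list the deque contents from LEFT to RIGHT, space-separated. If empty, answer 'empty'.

Answer: 71 68 35 54

Derivation:
pushleft(87): [87]
popleft(): []
pushright(54): [54]
pushleft(35): [35, 54]
pushleft(68): [68, 35, 54]
pushleft(71): [71, 68, 35, 54]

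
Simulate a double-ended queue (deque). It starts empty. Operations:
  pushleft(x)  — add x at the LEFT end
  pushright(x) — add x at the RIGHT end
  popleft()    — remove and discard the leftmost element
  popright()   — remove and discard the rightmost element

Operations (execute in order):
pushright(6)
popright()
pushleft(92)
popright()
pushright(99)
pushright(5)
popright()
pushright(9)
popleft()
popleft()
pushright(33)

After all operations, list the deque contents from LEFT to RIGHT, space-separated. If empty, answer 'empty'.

pushright(6): [6]
popright(): []
pushleft(92): [92]
popright(): []
pushright(99): [99]
pushright(5): [99, 5]
popright(): [99]
pushright(9): [99, 9]
popleft(): [9]
popleft(): []
pushright(33): [33]

Answer: 33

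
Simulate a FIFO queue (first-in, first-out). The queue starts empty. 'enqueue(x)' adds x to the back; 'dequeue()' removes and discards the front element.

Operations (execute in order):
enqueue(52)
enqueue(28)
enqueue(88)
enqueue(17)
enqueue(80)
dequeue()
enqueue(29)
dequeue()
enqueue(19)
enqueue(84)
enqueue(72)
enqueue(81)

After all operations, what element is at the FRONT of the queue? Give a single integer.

enqueue(52): queue = [52]
enqueue(28): queue = [52, 28]
enqueue(88): queue = [52, 28, 88]
enqueue(17): queue = [52, 28, 88, 17]
enqueue(80): queue = [52, 28, 88, 17, 80]
dequeue(): queue = [28, 88, 17, 80]
enqueue(29): queue = [28, 88, 17, 80, 29]
dequeue(): queue = [88, 17, 80, 29]
enqueue(19): queue = [88, 17, 80, 29, 19]
enqueue(84): queue = [88, 17, 80, 29, 19, 84]
enqueue(72): queue = [88, 17, 80, 29, 19, 84, 72]
enqueue(81): queue = [88, 17, 80, 29, 19, 84, 72, 81]

Answer: 88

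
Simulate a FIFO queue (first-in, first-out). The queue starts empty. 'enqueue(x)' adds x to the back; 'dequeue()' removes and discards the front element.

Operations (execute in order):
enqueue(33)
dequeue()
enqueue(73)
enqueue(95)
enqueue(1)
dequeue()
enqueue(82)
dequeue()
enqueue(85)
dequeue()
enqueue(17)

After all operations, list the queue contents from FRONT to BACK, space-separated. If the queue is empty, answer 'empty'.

enqueue(33): [33]
dequeue(): []
enqueue(73): [73]
enqueue(95): [73, 95]
enqueue(1): [73, 95, 1]
dequeue(): [95, 1]
enqueue(82): [95, 1, 82]
dequeue(): [1, 82]
enqueue(85): [1, 82, 85]
dequeue(): [82, 85]
enqueue(17): [82, 85, 17]

Answer: 82 85 17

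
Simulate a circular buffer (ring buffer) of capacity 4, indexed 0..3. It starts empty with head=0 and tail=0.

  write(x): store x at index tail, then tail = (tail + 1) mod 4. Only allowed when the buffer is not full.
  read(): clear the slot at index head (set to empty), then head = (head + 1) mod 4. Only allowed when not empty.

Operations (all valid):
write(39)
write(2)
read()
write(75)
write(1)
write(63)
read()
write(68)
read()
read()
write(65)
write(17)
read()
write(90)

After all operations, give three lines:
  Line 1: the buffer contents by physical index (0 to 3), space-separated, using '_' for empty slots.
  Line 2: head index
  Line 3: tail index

Answer: 90 68 65 17
1
1

Derivation:
write(39): buf=[39 _ _ _], head=0, tail=1, size=1
write(2): buf=[39 2 _ _], head=0, tail=2, size=2
read(): buf=[_ 2 _ _], head=1, tail=2, size=1
write(75): buf=[_ 2 75 _], head=1, tail=3, size=2
write(1): buf=[_ 2 75 1], head=1, tail=0, size=3
write(63): buf=[63 2 75 1], head=1, tail=1, size=4
read(): buf=[63 _ 75 1], head=2, tail=1, size=3
write(68): buf=[63 68 75 1], head=2, tail=2, size=4
read(): buf=[63 68 _ 1], head=3, tail=2, size=3
read(): buf=[63 68 _ _], head=0, tail=2, size=2
write(65): buf=[63 68 65 _], head=0, tail=3, size=3
write(17): buf=[63 68 65 17], head=0, tail=0, size=4
read(): buf=[_ 68 65 17], head=1, tail=0, size=3
write(90): buf=[90 68 65 17], head=1, tail=1, size=4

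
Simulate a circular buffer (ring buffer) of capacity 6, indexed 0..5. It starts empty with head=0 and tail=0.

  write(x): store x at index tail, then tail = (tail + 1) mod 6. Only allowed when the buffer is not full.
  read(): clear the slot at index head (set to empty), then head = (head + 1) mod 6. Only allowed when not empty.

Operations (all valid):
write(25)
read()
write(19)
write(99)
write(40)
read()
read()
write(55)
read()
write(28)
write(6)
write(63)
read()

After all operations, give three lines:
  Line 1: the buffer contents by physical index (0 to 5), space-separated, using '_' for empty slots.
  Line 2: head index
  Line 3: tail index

Answer: 6 63 _ _ _ 28
5
2

Derivation:
write(25): buf=[25 _ _ _ _ _], head=0, tail=1, size=1
read(): buf=[_ _ _ _ _ _], head=1, tail=1, size=0
write(19): buf=[_ 19 _ _ _ _], head=1, tail=2, size=1
write(99): buf=[_ 19 99 _ _ _], head=1, tail=3, size=2
write(40): buf=[_ 19 99 40 _ _], head=1, tail=4, size=3
read(): buf=[_ _ 99 40 _ _], head=2, tail=4, size=2
read(): buf=[_ _ _ 40 _ _], head=3, tail=4, size=1
write(55): buf=[_ _ _ 40 55 _], head=3, tail=5, size=2
read(): buf=[_ _ _ _ 55 _], head=4, tail=5, size=1
write(28): buf=[_ _ _ _ 55 28], head=4, tail=0, size=2
write(6): buf=[6 _ _ _ 55 28], head=4, tail=1, size=3
write(63): buf=[6 63 _ _ 55 28], head=4, tail=2, size=4
read(): buf=[6 63 _ _ _ 28], head=5, tail=2, size=3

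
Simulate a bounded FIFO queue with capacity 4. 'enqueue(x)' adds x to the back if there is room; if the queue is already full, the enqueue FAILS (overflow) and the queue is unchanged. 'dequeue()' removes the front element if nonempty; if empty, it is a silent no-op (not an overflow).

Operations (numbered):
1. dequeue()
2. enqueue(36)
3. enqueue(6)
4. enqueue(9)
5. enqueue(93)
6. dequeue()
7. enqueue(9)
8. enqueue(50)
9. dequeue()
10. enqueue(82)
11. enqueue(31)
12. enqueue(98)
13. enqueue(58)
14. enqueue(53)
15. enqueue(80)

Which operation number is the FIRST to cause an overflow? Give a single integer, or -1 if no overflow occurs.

Answer: 8

Derivation:
1. dequeue(): empty, no-op, size=0
2. enqueue(36): size=1
3. enqueue(6): size=2
4. enqueue(9): size=3
5. enqueue(93): size=4
6. dequeue(): size=3
7. enqueue(9): size=4
8. enqueue(50): size=4=cap → OVERFLOW (fail)
9. dequeue(): size=3
10. enqueue(82): size=4
11. enqueue(31): size=4=cap → OVERFLOW (fail)
12. enqueue(98): size=4=cap → OVERFLOW (fail)
13. enqueue(58): size=4=cap → OVERFLOW (fail)
14. enqueue(53): size=4=cap → OVERFLOW (fail)
15. enqueue(80): size=4=cap → OVERFLOW (fail)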